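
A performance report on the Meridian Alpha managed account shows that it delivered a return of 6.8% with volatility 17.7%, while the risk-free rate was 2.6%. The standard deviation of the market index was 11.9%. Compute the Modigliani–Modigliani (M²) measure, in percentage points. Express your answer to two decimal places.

5.42

Sharpe = (Rp − Rf) / σp = (6.8% − 2.6%) / 17.7% = 0.2373
M² = Rf + Sharpe × σm = 2.6% + 0.2373 × 11.9% = 5.4239%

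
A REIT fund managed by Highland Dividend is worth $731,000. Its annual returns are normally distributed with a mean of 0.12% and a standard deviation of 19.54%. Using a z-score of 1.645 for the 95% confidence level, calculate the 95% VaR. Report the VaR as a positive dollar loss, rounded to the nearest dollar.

Return at the 95% tail: μ − z·σ = 0.12% − 1.645 × 19.54% = 0.12 − 32.1433 = -32.0233%
VaR = −(-32.0233%) × $731,000 = 32.0233% × $731,000 = $234,090

$234,090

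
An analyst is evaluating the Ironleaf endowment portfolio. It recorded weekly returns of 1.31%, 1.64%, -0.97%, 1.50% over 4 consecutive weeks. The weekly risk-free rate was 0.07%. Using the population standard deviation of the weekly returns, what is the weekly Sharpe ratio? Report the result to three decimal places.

0.749

r̄ = (1.31 + 1.64 − 0.97 + 1.5) / 4 = 3.480 / 4 = 0.8700%
Σ(r − r̄)² = (1.31 − 0.8700)² + (1.64 − 0.8700)² + … = 4.5690
population σ = √(4.5690 / 4) = √1.1423 = 1.0688%
Sharpe = (r̄ − rf) / σ = (0.8700 − 0.07) / 1.0688 = 0.8000 / 1.0688 = 0.7485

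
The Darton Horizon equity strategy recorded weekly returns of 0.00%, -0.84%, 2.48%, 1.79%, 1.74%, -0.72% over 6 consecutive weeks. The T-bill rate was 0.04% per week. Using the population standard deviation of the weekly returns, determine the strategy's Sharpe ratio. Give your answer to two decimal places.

r̄ = (0 − 0.84 + 2.48 + 1.79 + 1.74 − 0.72) / 6 = 4.450 / 6 = 0.7417%
Population std dev = √[10.3057 / 6] = 1.3106%
Sharpe = (r̄ − rf) / σ = (0.7417 − 0.04) / 1.3106 = 0.7017 / 1.3106 = 0.5354

0.54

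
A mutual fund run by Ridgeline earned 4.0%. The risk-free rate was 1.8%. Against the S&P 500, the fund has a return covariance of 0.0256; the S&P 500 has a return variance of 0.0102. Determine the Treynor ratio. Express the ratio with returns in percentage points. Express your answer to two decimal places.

0.88

β = Cov / Var = 0.0256 / 0.0102 = 2.5098
Treynor = (Rp − Rf) / β = (4.0% − 1.8%) / 2.5098 = 2.20 / 2.5098 = 0.8766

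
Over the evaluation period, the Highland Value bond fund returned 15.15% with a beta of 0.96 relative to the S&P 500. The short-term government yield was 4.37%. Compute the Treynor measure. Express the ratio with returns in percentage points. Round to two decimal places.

Treynor = (Rp − Rf) / β = (15.15% − 4.37%) / 0.96 = 10.78 / 0.96 = 11.2292

11.23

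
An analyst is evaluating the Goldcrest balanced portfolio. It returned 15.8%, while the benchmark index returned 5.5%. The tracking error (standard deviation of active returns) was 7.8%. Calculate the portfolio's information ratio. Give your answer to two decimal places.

IR = (Rp − Rb) / TE = (15.8% − 5.5%) / 7.8% = 10.30% / 7.8% = 1.3205

1.32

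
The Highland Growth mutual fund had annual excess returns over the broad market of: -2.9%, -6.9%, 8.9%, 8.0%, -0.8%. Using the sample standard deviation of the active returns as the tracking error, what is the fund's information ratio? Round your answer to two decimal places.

0.18

r̄ = (-2.9 − 6.9 + 8.9 + 8 − 0.8) / 5 = 6.30 / 5 = 1.2600%
Sample σ = √[Σ(r − r̄)² / 4] = √[191.9320 / 4] = √47.9830 = 6.9270%
IR = r̄ / tracking error = 1.2600 / 6.9270 = 0.1819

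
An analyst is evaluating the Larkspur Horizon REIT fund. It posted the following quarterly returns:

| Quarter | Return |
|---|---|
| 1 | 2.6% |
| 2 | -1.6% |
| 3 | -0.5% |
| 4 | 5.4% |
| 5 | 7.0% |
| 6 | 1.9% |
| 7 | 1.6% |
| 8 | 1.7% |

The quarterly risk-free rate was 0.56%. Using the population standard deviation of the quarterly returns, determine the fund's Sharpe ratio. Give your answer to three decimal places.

Mean return μ = 18.10 / 8 = 2.2625%
Population σ = √[Σ(r − μ)² / 8] = √[55.8388 / 8] = √6.9799 = 2.6420%
Sharpe = (μ − rf) / σ = (2.2625 − 0.56) / 2.6420 = 1.7025 / 2.6420 = 0.6444

0.644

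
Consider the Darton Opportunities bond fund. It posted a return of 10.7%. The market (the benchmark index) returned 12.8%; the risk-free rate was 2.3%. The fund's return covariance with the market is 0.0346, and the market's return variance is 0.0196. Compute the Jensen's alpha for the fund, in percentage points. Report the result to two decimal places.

β = Cov / Var = 0.0346 / 0.0196 = 1.7653
E[R] = Rf + β(Rm − Rf) = 2.3% + 1.7653 × (12.8% − 2.3%) = 20.8357%
α = Rp − E[R] = 10.7% − 20.8357% = -10.1357

-10.14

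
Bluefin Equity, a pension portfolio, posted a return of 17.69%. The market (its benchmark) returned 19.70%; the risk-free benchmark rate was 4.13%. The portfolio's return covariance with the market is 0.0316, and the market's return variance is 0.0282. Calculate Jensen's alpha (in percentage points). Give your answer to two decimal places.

-3.89

β = Cov / Var = 0.0316 / 0.0282 = 1.1206
E[R] = Rf + β(Rm − Rf) = 4.13% + 1.1206 × (19.70% − 4.13%) = 21.5777%
α = Rp − E[R] = 17.69% − 21.5777% = -3.8877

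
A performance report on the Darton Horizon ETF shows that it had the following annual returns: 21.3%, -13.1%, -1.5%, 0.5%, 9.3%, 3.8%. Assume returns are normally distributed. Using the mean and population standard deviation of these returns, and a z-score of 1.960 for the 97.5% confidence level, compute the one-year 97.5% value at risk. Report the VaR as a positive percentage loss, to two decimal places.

r̄ = (21.3 − 13.1 − 1.5 + 0.5 + 9.3 + 3.8) / 6 = 20.30 / 6 = 3.3833%
Σ(r − r̄)² = 660.0483; population σ = √(660.0483/6) = 10.4885%
VaR = −(r̄ − z·σ) = −(3.3833 − 1.960 × 10.4885) = −(-17.1742) = 17.1742%

17.17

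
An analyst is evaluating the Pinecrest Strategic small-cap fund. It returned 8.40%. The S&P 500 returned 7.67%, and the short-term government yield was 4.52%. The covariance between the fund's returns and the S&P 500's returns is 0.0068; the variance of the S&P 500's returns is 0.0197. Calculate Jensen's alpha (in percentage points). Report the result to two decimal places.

2.79

β = Cov / Var = 0.0068 / 0.0197 = 0.3452
E[R] = Rf + β(Rm − Rf) = 4.52% + 0.3452 × (7.67% − 4.52%) = 5.6074%
α = Rp − E[R] = 8.40% − 5.6074% = 2.7926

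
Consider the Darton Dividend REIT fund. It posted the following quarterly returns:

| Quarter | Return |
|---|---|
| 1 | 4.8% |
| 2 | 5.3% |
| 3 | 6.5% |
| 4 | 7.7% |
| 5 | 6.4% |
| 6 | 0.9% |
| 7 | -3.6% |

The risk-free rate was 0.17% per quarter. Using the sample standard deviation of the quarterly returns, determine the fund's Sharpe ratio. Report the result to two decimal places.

r̄ = (4.8 + 5.3 + 6.5 + 7.7 + 6.4 + 0.9 − 3.6) / 7 = 4.0000%
Σ(r − r̄)² = (4.8 − 4.0000)² + (5.3 − 4.0000)² + (6.5 − 4.0000)² + … = 95.4000
sample σ = √(95.4000 / 6) = √15.9000 = 3.9875%
Sharpe = (r̄ − rf) / σ = (4.0000 − 0.17) / 3.9875 = 3.8300 / 3.9875 = 0.9605

0.96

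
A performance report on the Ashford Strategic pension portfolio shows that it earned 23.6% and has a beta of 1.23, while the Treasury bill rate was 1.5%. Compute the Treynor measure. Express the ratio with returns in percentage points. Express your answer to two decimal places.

17.97

Treynor = (Rp − Rf) / β = (23.6% − 1.5%) / 1.23 = 22.10 / 1.23 = 17.9675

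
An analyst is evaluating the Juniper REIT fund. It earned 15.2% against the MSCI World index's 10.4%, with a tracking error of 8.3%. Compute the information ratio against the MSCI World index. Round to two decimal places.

IR = (Rp − Rb) / TE = (15.2% − 10.4%) / 8.3% = 4.80% / 8.3% = 0.5783

0.58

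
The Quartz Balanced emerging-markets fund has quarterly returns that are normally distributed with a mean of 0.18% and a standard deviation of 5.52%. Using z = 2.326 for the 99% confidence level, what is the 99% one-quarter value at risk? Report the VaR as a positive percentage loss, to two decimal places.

VaR (as % loss) = −(μ − z·σ) = −(0.18% − 2.326 × 5.52%) = −(-12.65952%) = 12.65952%

12.66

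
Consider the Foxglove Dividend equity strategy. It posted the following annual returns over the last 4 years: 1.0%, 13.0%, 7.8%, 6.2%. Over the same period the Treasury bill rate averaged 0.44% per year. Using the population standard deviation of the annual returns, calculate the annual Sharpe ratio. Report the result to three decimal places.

r̄ = (1 + 13 + 7.8 + 6.2) / 4 = 7.0000%
Σ(r − r̄)² = (1 − 7.0000)² + (13 − 7.0000)² + … = 73.2800
population σ = √(73.2800 / 4) = √18.3200 = 4.2802%
Sharpe = (r̄ − rf) / σ = (7.0000 − 0.44) / 4.2802 = 6.5600 / 4.2802 = 1.5326

1.533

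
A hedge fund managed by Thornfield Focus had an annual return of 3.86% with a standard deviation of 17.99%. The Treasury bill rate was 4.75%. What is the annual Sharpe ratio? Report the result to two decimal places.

Sharpe = (Rp − Rf) / σp = (3.86% − 4.75%) / 17.99% = -0.89% / 17.99% = -0.0495

-0.05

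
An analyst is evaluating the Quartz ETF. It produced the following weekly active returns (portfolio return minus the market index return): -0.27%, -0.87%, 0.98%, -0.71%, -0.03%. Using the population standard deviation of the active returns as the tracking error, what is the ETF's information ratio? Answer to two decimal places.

r̄ = (-0.27 − 0.87 + 0.98 − 0.71 − 0.03) / 5 = -0.1800%
Σ(r − r̄)² = (-0.27 − (-0.1800))² + (-0.87 − (-0.1800))² + (0.98 − (-0.1800))² + … = 2.1332
population σ = √(2.1332 / 5) = √0.4266 = 0.6531%
IR = r̄ / tracking error = -0.1800 / 0.6531 = -0.2756

-0.28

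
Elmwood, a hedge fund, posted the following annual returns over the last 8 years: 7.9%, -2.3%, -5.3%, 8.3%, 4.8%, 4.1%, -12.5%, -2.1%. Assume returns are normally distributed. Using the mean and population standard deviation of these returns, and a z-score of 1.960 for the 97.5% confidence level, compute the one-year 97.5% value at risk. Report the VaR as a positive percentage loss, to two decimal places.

r̄ = (7.9 − 2.3 − 5.3 + 8.3 + 4.8 + 4.1 − 12.5 − 2.1) / 8 = 0.3625%
Population σ = √[Σ(r − r̄)² / 8] = √[364.1388 / 8] = √45.5174 = 6.7467%
VaR = −(r̄ − z·σ) = −(0.3625 − 1.960 × 6.7467) = −(-12.8610) = 12.8610%

12.86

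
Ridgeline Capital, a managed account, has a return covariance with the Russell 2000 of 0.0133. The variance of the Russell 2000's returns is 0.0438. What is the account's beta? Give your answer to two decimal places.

0.30

β = Cov(Rp, Rm) / Var(Rm) = 0.0133 / 0.0438 = 0.3037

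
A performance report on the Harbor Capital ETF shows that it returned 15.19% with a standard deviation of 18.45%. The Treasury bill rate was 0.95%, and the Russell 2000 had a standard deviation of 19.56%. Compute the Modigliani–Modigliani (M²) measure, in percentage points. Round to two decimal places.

16.05

Sharpe = (Rp − Rf) / σp = (15.19% − 0.95%) / 18.45% = 0.7718
M² = Rf + Sharpe × σm = 0.95% + 0.7718 × 19.56% = 16.0464%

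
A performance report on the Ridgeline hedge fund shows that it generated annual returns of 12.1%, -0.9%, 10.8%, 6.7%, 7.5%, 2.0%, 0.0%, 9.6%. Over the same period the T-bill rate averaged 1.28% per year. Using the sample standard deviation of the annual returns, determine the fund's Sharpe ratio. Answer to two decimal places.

r̄ = (12.1 − 0.9 + 10.8 + 6.7 + 7.5 + 2 + 0 + 9.6) / 8 = 47.80 / 8 = 5.9750%
Σ(r − r̄)² = (12.1 − 5.9750)² + (-0.9 − 5.9750)² + (10.8 − 5.9750)² + … = 175.5550
σ = √[175.5550 / 7] = 5.0079%
Sharpe = (r̄ − rf) / σ = (5.9750 − 1.28) / 5.0079 = 4.6950 / 5.0079 = 0.9375

0.94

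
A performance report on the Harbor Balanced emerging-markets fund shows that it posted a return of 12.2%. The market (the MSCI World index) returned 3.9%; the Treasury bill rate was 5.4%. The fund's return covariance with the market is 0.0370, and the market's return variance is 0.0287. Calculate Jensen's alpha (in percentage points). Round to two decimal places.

β = Cov / Var = 0.0370 / 0.0287 = 1.2892
E[R] = Rf + β(Rm − Rf) = 5.4% + 1.2892 × (3.9% − 5.4%) = 3.4662%
α = Rp − E[R] = 12.2% − 3.4662% = 8.7338

8.73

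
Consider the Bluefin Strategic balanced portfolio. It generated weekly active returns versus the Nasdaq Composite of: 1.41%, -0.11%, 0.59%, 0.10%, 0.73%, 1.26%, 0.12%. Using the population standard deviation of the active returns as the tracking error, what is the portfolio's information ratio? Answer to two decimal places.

1.07

μ = (1.41 − 0.11 + 0.59 + 0.1 + 0.73 + 1.26 + 0.12) / 7 = 0.5857%
Population std dev = √[2.0918 / 7] = 0.5467%
IR = μ / tracking error = 0.5857 / 0.5467 = 1.0713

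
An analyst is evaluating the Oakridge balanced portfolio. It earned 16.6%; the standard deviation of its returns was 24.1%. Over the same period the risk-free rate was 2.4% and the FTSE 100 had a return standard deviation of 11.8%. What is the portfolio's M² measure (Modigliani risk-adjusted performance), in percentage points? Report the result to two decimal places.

9.35

Sharpe = (Rp − Rf) / σp = (16.6% − 2.4%) / 24.1% = 0.5892
M² = Rf + Sharpe × σm = 2.4% + 0.5892 × 11.8% = 9.3526%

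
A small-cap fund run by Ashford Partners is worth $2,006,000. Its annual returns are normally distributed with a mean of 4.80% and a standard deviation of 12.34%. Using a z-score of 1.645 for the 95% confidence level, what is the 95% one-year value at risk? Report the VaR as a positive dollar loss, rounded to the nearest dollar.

$310,916

Return at the 95% tail: μ − z·σ = 4.80% − 1.645 × 12.34% = 4.8 − 20.2993 = -15.4993%
VaR = −(-15.4993%) × $2,006,000 = 15.4993% × $2,006,000 = $310,916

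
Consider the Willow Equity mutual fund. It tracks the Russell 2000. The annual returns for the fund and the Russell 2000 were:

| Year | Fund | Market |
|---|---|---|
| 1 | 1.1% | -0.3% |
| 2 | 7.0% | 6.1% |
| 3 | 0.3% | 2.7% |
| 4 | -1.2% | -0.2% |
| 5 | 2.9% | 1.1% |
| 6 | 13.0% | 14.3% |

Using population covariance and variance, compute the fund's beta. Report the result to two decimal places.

r̄p = 3.8500%,  r̄m = 3.9500%
Cov = Σ(rp − r̄p)(rm − r̄m) / 6 = 23.5442
Var(rm) = Σ(rm − r̄m)² / 6 = 26.1192
β = Cov / Var = 23.5442 / 26.1192 = 0.9014

0.90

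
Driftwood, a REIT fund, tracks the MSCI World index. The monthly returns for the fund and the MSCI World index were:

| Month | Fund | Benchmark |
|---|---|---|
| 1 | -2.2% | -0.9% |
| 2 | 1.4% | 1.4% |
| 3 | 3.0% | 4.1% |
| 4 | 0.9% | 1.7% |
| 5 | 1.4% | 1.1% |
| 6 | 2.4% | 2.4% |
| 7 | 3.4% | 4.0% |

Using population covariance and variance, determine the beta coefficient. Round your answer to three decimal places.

1.007

r̄p = 1.4714%,  r̄m = 1.9714%
Cov = Σ(rp − r̄p)(rm − r̄m) / 7 = 2.6235
Var(rm) = Σ(rm − r̄m)² / 7 = 2.6049
β = Cov / Var = 2.6235 / 2.6049 = 1.0071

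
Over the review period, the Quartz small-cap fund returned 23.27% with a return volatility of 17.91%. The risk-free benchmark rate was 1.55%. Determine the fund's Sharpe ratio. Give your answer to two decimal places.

1.21

Sharpe = (Rp − Rf) / σp = (23.27% − 1.55%) / 17.91% = 21.72% / 17.91% = 1.2127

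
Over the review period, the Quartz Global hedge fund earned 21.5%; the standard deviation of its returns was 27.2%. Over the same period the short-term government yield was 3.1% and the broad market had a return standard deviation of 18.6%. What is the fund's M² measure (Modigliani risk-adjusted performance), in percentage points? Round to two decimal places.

Sharpe = (Rp − Rf) / σp = (21.5% − 3.1%) / 27.2% = 0.6765
M² = Rf + Sharpe × σm = 3.1% + 0.6765 × 18.6% = 15.6829%

15.68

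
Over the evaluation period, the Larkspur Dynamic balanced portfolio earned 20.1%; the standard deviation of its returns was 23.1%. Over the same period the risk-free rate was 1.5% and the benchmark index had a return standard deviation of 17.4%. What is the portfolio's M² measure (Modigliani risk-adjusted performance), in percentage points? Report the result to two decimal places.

Sharpe = (Rp − Rf) / σp = (20.1% − 1.5%) / 23.1% = 0.8052
M² = Rf + Sharpe × σm = 1.5% + 0.8052 × 17.4% = 15.5105%

15.51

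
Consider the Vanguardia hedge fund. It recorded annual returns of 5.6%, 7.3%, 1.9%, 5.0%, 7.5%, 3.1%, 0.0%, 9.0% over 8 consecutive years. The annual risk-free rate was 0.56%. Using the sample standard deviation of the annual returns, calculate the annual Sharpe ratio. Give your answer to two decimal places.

μ = (5.6 + 7.3 + 1.9 + 5 + 7.5 + 3.1 + 0 + 9) / 8 = 39.40 / 8 = 4.9250%
Sample std dev = √[66.0750 / 7] = 3.0723%
Sharpe = (μ − rf) / σ = (4.9250 − 0.56) / 3.0723 = 4.3650 / 3.0723 = 1.4208

1.42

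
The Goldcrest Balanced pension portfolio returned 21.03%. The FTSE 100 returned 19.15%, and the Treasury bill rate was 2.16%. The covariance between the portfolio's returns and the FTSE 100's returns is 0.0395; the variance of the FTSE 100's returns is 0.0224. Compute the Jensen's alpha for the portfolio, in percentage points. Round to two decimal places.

-11.09

β = Cov / Var = 0.0395 / 0.0224 = 1.7634
E[R] = Rf + β(Rm − Rf) = 2.16% + 1.7634 × (19.15% − 2.16%) = 32.1202%
α = Rp − E[R] = 21.03% − 32.1202% = -11.0902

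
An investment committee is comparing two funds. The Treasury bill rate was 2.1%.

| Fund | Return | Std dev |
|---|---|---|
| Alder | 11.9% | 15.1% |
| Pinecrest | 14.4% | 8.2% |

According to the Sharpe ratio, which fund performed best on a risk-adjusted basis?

Pinecrest

Alder: Sharpe ratio = (11.9% − 2.1%) / 15.1% = 0.649
Pinecrest: Sharpe ratio = (14.4% − 2.1%) / 8.2% = 1.500
Highest: Pinecrest (1.500).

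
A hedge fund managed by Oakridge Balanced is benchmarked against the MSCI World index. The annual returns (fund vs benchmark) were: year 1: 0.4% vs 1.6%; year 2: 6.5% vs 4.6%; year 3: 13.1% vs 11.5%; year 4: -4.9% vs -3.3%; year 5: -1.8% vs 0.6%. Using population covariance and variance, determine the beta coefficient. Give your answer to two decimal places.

r̄p = 2.6600%,  r̄m = 3.0000%
Cov = Σ(rp − r̄p)(rm − r̄m) / 5 = 31.2760
Var(rm) = Σ(rm − r̄m)² / 5 = 24.4440
β = Cov / Var = 31.2760 / 24.4440 = 1.2795

1.28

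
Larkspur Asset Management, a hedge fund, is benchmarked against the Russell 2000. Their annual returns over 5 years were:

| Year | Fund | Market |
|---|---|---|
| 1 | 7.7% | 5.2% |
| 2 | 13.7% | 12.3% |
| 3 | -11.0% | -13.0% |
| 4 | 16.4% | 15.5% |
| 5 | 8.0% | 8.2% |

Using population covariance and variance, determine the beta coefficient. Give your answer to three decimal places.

0.958

r̄p = 6.9600%,  r̄m = 5.6400%
Cov = Σ(rp − r̄p)(rm − r̄m) / 5 = 95.0156
Var(rm) = Σ(rm − r̄m)² / 5 = 99.1544
β = Cov / Var = 95.0156 / 99.1544 = 0.9583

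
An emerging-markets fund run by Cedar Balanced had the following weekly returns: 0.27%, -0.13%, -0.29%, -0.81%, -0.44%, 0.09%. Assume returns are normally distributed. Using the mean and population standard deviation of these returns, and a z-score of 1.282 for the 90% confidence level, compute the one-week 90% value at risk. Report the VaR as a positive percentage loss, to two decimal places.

0.67

r̄ = (0.27 − 0.13 − 0.29 − 0.81 − 0.44 + 0.09) / 6 = -0.2183%
Population std dev = √[0.7457 / 6] = 0.3525%
VaR = −(r̄ − z·σ) = −(-0.2183 − 1.282 × 0.3525) = −(-0.6702) = 0.6702%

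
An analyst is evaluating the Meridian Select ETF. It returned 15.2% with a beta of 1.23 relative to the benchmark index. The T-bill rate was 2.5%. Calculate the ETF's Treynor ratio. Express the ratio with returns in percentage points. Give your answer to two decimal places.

Treynor = (Rp − Rf) / β = (15.2% − 2.5%) / 1.23 = 12.70 / 1.23 = 10.3252

10.33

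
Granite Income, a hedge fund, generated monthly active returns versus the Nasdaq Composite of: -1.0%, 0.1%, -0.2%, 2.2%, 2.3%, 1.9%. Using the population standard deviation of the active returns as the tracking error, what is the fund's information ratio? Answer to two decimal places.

r̄ = (-1 + 0.1 − 0.2 + 2.2 + 2.3 + 1.9) / 6 = 0.8833%
Population σ = √[Σ(r − r̄)² / 6] = √[10.1083 / 6] = √1.6847 = 1.2980%
IR = r̄ / tracking error = 0.8833 / 1.2980 = 0.6805

0.68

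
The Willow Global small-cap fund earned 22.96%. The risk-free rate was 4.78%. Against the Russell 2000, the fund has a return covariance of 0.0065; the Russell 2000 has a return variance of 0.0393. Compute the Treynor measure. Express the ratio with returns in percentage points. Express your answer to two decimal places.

β = Cov / Var = 0.0065 / 0.0393 = 0.1654
Treynor = (Rp − Rf) / β = (22.96% − 4.78%) / 0.1654 = 18.18 / 0.1654 = 109.9154

109.92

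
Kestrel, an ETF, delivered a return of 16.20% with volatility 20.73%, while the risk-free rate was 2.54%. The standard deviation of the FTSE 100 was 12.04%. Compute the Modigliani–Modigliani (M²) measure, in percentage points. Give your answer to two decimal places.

Sharpe = (Rp − Rf) / σp = (16.20% − 2.54%) / 20.73% = 0.6589
M² = Rf + Sharpe × σm = 2.54% + 0.6589 × 12.04% = 10.4732%

10.47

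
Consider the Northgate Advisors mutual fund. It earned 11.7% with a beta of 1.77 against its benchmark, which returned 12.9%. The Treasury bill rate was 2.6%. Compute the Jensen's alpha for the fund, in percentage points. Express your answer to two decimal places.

-9.13

CAPM expected return = Rf + β(Rm − Rf) = 2.6% + 1.77 × (12.9% − 2.6%) = 2.6 + 1.77 × 10.30 = 20.8310%
Jensen's α = Rp − E[R] = 11.7% − 20.8310% = -9.1310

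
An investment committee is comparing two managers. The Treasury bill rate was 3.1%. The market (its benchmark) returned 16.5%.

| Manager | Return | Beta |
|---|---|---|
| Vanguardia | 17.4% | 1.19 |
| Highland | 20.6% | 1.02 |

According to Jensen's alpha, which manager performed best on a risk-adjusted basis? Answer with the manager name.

Highland

Vanguardia: α = 17.4% − [3.1% + 1.19 × (16.5% − 3.1%)] = -1.646
Highland: α = 20.6% − [3.1% + 1.02 × (16.5% − 3.1%)] = 3.832
Highest: Highland (3.832).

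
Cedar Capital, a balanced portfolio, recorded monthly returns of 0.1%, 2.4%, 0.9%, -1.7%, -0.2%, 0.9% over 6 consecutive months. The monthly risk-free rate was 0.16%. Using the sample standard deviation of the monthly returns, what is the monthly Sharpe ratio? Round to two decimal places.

Mean return μ = 2.40 / 6 = 0.4000%
Σ(r − μ)² = 9.3600; sample σ = √(9.3600/5) = 1.3682%
Sharpe = (μ − rf) / σ = (0.4000 − 0.16) / 1.3682 = 0.2400 / 1.3682 = 0.1754

0.18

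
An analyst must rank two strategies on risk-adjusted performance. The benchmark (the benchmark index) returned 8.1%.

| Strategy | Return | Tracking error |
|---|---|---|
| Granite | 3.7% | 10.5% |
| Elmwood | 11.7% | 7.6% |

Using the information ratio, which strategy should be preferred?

Granite: IR = (3.7% − 8.1%) / 10.5% = -0.419
Elmwood: IR = (11.7% − 8.1%) / 7.6% = 0.474
Highest: Elmwood (0.474).

Elmwood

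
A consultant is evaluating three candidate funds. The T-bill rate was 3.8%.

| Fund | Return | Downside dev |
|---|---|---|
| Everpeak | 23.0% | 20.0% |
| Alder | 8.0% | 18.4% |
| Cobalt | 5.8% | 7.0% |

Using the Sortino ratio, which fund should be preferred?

Everpeak: Sortino ratio = (23.0% − 3.8%) / 20.0% = 0.960
Alder: Sortino ratio = (8.0% − 3.8%) / 18.4% = 0.228
Cobalt: Sortino ratio = (5.8% − 3.8%) / 7.0% = 0.286
Highest: Everpeak (0.960).

Everpeak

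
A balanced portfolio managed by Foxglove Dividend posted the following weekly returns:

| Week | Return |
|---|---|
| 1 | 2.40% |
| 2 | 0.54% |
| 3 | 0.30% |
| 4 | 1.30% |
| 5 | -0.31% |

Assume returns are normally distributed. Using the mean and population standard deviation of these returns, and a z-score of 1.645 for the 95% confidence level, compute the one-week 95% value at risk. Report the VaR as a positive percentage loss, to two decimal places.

r̄ = (2.4 + 0.54 + 0.3 + 1.3 − 0.31) / 5 = 0.8460%
Population σ = √[Σ(r − r̄)² / 5] = √[4.3491 / 5] = √0.8698 = 0.9326%
VaR = −(r̄ − z·σ) = −(0.8460 − 1.645 × 0.9326) = −(-0.6881) = 0.6881%

0.69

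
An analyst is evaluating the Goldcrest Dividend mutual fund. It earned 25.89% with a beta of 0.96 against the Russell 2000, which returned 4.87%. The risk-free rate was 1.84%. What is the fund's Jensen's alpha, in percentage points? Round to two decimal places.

CAPM expected return = Rf + β(Rm − Rf) = 1.84% + 0.96 × (4.87% − 1.84%) = 1.84 + 0.96 × 3.03 = 4.7488%
Jensen's α = Rp − E[R] = 25.89% − 4.7488% = 21.1412

21.14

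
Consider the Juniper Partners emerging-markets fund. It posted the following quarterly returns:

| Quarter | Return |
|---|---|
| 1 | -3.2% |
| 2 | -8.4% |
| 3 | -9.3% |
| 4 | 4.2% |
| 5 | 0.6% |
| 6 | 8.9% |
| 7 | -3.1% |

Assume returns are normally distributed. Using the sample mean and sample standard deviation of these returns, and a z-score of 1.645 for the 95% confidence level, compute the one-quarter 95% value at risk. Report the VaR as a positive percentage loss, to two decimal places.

12.28

r̄ = (-3.2 − 8.4 − 9.3 + 4.2 + 0.6 + 8.9 − 3.1) / 7 = -1.4714%
Σ(r − r̄)² = 258.9543; sample σ = √(258.9543/6) = 6.5696%
VaR = −(r̄ − z·σ) = −(-1.4714 − 1.645 × 6.5696) = −(-12.2784) = 12.2784%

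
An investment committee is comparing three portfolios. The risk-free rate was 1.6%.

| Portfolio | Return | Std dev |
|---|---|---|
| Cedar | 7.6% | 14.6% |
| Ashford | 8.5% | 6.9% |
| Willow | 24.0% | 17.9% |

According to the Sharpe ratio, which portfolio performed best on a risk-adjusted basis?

Cedar: Sharpe ratio = (7.6% − 1.6%) / 14.6% = 0.411
Ashford: Sharpe ratio = (8.5% − 1.6%) / 6.9% = 1.000
Willow: Sharpe ratio = (24.0% − 1.6%) / 17.9% = 1.251
Highest: Willow (1.251).

Willow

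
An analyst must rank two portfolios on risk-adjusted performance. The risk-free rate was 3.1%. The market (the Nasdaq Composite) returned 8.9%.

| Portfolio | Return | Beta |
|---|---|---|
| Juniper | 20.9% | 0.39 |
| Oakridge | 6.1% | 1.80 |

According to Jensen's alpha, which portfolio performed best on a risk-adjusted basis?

Juniper: α = 20.9% − [3.1% + 0.39 × (8.9% − 3.1%)] = 15.538
Oakridge: α = 6.1% − [3.1% + 1.80 × (8.9% − 3.1%)] = -7.440
Highest: Juniper (15.538).

Juniper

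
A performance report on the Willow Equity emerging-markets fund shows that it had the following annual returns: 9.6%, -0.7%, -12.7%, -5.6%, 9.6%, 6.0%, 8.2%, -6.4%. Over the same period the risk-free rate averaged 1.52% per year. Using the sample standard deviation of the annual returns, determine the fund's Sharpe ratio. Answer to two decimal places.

r̄ = (9.6 − 0.7 − 12.7 − 5.6 + 9.6 + 6 + 8.2 − 6.4) / 8 = 1.0000%
Σ(r − r̄)² = 513.6600; sample σ = √(513.6600/7) = 8.5662%
Sharpe = (r̄ − rf) / σ = (1.0000 − 1.52) / 8.5662 = -0.5200 / 8.5662 = -0.0607

-0.06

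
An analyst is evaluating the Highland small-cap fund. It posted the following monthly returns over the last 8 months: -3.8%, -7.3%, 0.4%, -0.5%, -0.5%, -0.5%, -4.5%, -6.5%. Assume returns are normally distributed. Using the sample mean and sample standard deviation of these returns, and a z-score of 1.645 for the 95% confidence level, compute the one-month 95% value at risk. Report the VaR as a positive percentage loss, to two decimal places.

r̄ = (-3.8 − 7.3 + 0.4 − 0.5 − 0.5 − 0.5 − 4.5 − 6.5) / 8 = -2.9000%
Sample σ = √[Σ(r − r̄)² / 7] = √[63.8600 / 7] = √9.1229 = 3.0204%
VaR = −(r̄ − z·σ) = −(-2.9000 − 1.645 × 3.0204) = −(-7.8686) = 7.8686%

7.87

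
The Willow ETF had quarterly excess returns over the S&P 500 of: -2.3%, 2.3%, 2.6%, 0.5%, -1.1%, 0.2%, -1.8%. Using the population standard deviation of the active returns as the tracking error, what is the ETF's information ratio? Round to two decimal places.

μ = (-2.3 + 2.3 + 2.6 + 0.5 − 1.1 + 0.2 − 1.8) / 7 = 0.40 / 7 = 0.0571%
Population std dev = √[22.0571 / 7] = 1.7751%
IR = μ / tracking error = 0.0571 / 1.7751 = 0.0322

0.03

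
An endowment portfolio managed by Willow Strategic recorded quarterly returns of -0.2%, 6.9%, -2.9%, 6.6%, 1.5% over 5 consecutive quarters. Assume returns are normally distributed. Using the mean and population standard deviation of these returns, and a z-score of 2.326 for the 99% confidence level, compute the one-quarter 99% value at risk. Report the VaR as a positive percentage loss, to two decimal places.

Mean return r̄ = 11.90 / 5 = 2.3800%
Σ(r − r̄)² = (-0.2 − 2.3800)² + (6.9 − 2.3800)² + … = 73.5480
population σ = √(73.5480 / 5) = √14.7096 = 3.8353%
VaR = −(r̄ − z·σ) = −(2.3800 − 2.326 × 3.8353) = −(-6.5409) = 6.5409%

6.54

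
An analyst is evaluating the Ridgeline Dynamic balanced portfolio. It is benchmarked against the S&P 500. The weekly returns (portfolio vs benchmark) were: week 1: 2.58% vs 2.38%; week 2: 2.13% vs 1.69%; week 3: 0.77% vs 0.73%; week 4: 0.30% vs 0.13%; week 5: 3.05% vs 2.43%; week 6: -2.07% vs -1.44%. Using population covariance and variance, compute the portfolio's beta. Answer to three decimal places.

1.255

r̄p = 1.1267%,  r̄m = 0.9867%
Cov = Σ(rp − r̄p)(rm − r̄m) / 6 = 2.3439
Var(rm) = Σ(rm − r̄m)² / 6 = 1.8680
β = Cov / Var = 2.3439 / 1.8680 = 1.2548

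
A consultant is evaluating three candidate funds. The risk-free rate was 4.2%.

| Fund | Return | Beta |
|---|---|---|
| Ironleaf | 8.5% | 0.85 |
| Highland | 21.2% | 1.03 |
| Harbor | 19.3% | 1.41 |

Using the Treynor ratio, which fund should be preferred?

Highland

Ironleaf: Treynor = (8.5% − 4.2%) / 0.85 = 5.059
Highland: Treynor = (21.2% − 4.2%) / 1.03 = 16.505
Harbor: Treynor = (19.3% − 4.2%) / 1.41 = 10.709
Highest: Highland (16.505).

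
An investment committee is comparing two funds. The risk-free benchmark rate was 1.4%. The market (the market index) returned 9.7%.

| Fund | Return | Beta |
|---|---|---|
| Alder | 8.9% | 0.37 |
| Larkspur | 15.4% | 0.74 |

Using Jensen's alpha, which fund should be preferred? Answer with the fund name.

Alder: α = 8.9% − [1.4% + 0.37 × (9.7% − 1.4%)] = 4.429
Larkspur: α = 15.4% − [1.4% + 0.74 × (9.7% − 1.4%)] = 7.858
Highest: Larkspur (7.858).

Larkspur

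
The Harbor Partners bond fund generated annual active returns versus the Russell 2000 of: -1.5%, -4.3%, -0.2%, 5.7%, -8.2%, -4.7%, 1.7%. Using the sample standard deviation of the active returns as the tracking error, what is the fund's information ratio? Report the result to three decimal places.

Mean return r̄ = -11.50 / 7 = -1.6429%
Sample std dev = √[126.5971 / 6] = 4.5934%
IR = r̄ / tracking error = -1.6429 / 4.5934 = -0.3577

-0.358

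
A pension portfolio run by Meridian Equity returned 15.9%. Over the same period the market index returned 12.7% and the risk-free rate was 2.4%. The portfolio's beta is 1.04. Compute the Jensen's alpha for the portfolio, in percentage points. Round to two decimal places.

2.79

CAPM expected return = Rf + β(Rm − Rf) = 2.4% + 1.04 × (12.7% − 2.4%) = 2.4 + 1.04 × 10.30 = 13.1120%
Jensen's α = Rp − E[R] = 15.9% − 13.1120% = 2.7880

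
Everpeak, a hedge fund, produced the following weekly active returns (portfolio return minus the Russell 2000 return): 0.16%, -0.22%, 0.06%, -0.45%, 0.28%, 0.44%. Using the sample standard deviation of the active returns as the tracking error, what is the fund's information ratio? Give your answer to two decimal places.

μ = (0.16 − 0.22 + 0.06 − 0.45 + 0.28 + 0.44) / 6 = 0.270 / 6 = 0.0450%
Sample std dev = √[0.5400 / 5] = 0.3286%
IR = μ / tracking error = 0.0450 / 0.3286 = 0.1369

0.14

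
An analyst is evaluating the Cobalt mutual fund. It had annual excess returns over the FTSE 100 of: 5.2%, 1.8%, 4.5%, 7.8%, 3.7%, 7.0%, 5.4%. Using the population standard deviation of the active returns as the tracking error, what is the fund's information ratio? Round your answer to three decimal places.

2.720

r̄ = (5.2 + 1.8 + 4.5 + 7.8 + 3.7 + 7 + 5.4) / 7 = 5.0571%
Σ(r − r̄)² = 24.1971; population σ = √(24.1971/7) = 1.8592%
IR = r̄ / tracking error = 5.0571 / 1.8592 = 2.7200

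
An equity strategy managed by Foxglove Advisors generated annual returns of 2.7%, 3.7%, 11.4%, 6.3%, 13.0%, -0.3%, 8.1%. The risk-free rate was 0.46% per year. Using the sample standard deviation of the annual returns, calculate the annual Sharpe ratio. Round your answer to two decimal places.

1.24

r̄ = (2.7 + 3.7 + 11.4 + 6.3 + 13 − 0.3 + 8.1) / 7 = 6.4143%
Σ(r − r̄)² = (2.7 − 6.4143)² + (3.7 − 6.4143)² + … = 137.3286
σ = √[137.3286 / 6] = 4.7842%
Sharpe = (r̄ − rf) / σ = (6.4143 − 0.46) / 4.7842 = 5.9543 / 4.7842 = 1.2446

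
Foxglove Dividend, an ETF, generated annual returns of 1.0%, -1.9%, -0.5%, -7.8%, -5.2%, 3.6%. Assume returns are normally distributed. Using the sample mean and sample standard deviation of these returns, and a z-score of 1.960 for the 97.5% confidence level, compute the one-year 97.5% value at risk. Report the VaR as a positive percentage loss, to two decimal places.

Mean return μ = -10.80 / 6 = -1.8000%
Sample σ = √[Σ(r − μ)² / 5] = √[86.2600 / 5] = √17.2520 = 4.1536%
VaR = −(μ − z·σ) = −(-1.8000 − 1.960 × 4.1536) = −(-9.9411) = 9.9411%

9.94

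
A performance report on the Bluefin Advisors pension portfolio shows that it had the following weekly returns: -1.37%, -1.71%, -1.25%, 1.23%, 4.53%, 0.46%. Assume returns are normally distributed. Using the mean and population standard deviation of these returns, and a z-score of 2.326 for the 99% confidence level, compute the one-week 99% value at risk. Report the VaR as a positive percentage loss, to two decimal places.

r̄ = (-1.37 − 1.71 − 1.25 + 1.23 + 4.53 + 0.46) / 6 = 1.890 / 6 = 0.3150%
Σ(r − r̄)² = (-1.37 − 0.3150)² + (-1.71 − 0.3150)² + (-1.25 − 0.3150)² + … = 28.0136
population σ = √(28.0136 / 6) = √4.6689 = 2.1608%
VaR = −(r̄ − z·σ) = −(0.3150 − 2.326 × 2.1608) = −(-4.7110) = 4.7110%

4.71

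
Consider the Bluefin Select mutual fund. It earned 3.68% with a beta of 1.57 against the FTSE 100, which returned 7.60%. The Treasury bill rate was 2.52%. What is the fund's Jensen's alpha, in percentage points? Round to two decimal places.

-6.82

CAPM expected return = Rf + β(Rm − Rf) = 2.52% + 1.57 × (7.60% − 2.52%) = 2.52 + 1.57 × 5.08 = 10.4956%
Jensen's α = Rp − E[R] = 3.68% − 10.4956% = -6.8156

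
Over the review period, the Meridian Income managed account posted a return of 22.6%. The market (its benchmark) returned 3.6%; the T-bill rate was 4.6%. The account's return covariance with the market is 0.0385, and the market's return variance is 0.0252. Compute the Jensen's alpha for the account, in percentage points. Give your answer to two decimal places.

β = Cov / Var = 0.0385 / 0.0252 = 1.5278
E[R] = Rf + β(Rm − Rf) = 4.6% + 1.5278 × (3.6% − 4.6%) = 3.0722%
α = Rp − E[R] = 22.6% − 3.0722% = 19.5278

19.53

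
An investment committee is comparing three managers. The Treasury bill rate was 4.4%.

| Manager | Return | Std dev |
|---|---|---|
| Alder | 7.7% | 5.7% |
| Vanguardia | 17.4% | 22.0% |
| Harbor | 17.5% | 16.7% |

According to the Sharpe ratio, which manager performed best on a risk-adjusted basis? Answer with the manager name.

Alder: Sharpe ratio = (7.7% − 4.4%) / 5.7% = 0.579
Vanguardia: Sharpe ratio = (17.4% − 4.4%) / 22.0% = 0.591
Harbor: Sharpe ratio = (17.5% − 4.4%) / 16.7% = 0.784
Highest: Harbor (0.784).

Harbor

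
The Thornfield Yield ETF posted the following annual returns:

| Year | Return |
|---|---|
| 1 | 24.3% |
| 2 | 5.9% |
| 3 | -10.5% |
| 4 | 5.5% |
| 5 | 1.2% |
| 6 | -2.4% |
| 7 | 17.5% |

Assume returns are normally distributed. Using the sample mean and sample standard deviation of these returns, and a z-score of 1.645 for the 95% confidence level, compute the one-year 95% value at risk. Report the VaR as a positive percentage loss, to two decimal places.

r̄ = (24.3 + 5.9 − 10.5 + 5.5 + 1.2 − 2.4 + 17.5) / 7 = 41.50 / 7 = 5.9286%
Σ(r − r̄)² = 833.2143; sample σ = √(833.2143/6) = 11.7843%
VaR = −(r̄ − z·σ) = −(5.9286 − 1.645 × 11.7843) = −(-13.4566) = 13.4566%

13.46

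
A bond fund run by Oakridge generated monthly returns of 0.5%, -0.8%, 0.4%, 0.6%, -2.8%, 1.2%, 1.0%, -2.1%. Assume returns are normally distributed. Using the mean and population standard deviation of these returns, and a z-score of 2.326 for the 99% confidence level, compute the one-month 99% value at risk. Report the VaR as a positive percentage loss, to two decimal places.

Mean return r̄ = -2.00 / 8 = -0.2500%
Population std dev = √[15.6000 / 8] = 1.3964%
VaR = −(r̄ − z·σ) = −(-0.2500 − 2.326 × 1.3964) = −(-3.4980) = 3.4980%

3.50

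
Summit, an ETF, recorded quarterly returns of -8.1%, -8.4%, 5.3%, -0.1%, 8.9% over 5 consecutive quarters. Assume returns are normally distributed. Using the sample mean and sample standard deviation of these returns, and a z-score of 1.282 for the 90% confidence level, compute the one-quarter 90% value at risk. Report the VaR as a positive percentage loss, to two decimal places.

r̄ = (-8.1 − 8.4 + 5.3 − 0.1 + 8.9) / 5 = -0.4800%
Σ(r − r̄)² = (-8.1 − (-0.4800))² + (-8.4 − (-0.4800))² + (5.3 − (-0.4800))² + … = 242.3280
σ = √[242.3280 / 4] = 7.7834%
VaR = −(r̄ − z·σ) = −(-0.4800 − 1.282 × 7.7834) = −(-10.4583) = 10.4583%

10.46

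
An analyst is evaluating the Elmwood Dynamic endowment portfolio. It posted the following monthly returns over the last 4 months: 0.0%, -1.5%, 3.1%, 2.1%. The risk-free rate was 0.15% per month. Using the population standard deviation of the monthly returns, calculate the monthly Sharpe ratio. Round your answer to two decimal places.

0.43

r̄ = (0 − 1.5 + 3.1 + 2.1) / 4 = 0.9250%
Population std dev = √[12.8475 / 4] = 1.7922%
Sharpe = (r̄ − rf) / σ = (0.9250 − 0.15) / 1.7922 = 0.7750 / 1.7922 = 0.4324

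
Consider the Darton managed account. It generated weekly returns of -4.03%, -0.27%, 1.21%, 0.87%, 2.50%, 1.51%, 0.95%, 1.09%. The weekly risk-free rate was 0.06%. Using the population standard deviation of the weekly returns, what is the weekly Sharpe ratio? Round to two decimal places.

μ = (-4.03 − 0.27 + 1.21 + 0.87 + 2.5 + 1.51 + 0.95 + 1.09) / 8 = 3.830 / 8 = 0.4788%
Σ(r − μ)² = (-4.03 − 0.4788)² + (-0.27 − 0.4788)² + … = 27.3219
population σ = √(27.3219 / 8) = √3.4152 = 1.8480%
Sharpe = (μ − rf) / σ = (0.4788 − 0.06) / 1.8480 = 0.4188 / 1.8480 = 0.2266

0.23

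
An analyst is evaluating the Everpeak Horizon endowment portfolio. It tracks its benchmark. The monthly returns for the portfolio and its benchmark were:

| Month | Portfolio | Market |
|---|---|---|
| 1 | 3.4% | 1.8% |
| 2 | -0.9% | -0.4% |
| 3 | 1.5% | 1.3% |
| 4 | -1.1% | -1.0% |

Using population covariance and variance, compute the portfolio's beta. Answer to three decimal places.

r̄p = 0.7250%,  r̄m = 0.4250%
Cov = Σ(rp − r̄p)(rm − r̄m) / 4 = 2.0744
Var(rm) = Σ(rm − r̄m)² / 4 = 1.3419
β = Cov / Var = 2.0744 / 1.3419 = 1.5459

1.546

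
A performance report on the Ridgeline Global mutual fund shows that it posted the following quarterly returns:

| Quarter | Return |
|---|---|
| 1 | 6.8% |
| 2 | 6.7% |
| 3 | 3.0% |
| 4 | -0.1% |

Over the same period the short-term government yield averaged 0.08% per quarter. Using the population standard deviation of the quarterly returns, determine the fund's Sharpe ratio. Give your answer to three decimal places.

r̄ = (6.8 + 6.7 + 3 − 0.1) / 4 = 4.1000%
Population std dev = √[32.9000 / 4] = 2.8679%
Sharpe = (r̄ − rf) / σ = (4.1000 − 0.08) / 2.8679 = 4.0200 / 2.8679 = 1.4017

1.402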